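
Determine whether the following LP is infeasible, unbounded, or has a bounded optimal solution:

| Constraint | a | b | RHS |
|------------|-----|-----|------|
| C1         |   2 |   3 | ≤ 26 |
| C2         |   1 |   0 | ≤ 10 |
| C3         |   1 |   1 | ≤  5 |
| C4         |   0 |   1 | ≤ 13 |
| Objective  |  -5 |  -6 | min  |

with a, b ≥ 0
The point (0, 5) satisfies every constraint, so the LP is feasible; the constraints give a ≤ 10 and b ≤ 13, which with a, b ≥ 0 keep the feasible region inside a bounded box. A feasible, bounded LP attains a finite optimum at a vertex.

Feasible with finite optimum z* = -30 at (0, 5).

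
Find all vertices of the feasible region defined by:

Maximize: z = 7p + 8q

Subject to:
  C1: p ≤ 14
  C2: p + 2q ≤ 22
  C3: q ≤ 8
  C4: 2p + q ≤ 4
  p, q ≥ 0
Each vertex is the intersection of two constraint boundaries that also satisfies all remaining constraints:
  p = 0 and q = 0 → (0, 0)
  2p + q = 4 and q = 0 → (2, 0)
  2p + q = 4 and p = 0 → (0, 4)

Vertices: (0, 0), (2, 0), (0, 4)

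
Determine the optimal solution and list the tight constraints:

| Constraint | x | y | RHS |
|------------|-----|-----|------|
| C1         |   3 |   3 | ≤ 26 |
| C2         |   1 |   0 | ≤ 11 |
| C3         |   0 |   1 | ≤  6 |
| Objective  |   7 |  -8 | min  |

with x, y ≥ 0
Optimal: x = 0, y = 6
Slack at optimum:
  C1: slack = 8
  C2: slack = 11
  C3: slack = 0 (binding)
  x ≥ 0: x = 0 (binding)
  y ≥ 0: y = 6
Binding constraints: C3, x ≥ 0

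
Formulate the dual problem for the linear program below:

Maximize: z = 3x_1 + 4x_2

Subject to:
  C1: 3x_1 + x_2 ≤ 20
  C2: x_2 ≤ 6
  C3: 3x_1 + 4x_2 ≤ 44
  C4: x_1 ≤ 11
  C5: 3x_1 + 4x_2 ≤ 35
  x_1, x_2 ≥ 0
Minimize: z = 20y1 + 6y2 + 44y3 + 11y4 + 35y5

Subject to:
  C1: -3y1 - 3y3 - y4 - 3y5 ≤ -3
  C2: -y1 - y2 - 4y3 - 4y5 ≤ -4
  y1, y2, y3, y4, y5 ≥ 0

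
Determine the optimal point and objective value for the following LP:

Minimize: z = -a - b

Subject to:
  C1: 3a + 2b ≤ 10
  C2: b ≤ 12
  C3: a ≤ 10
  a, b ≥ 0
Each vertex is the intersection of two constraint boundaries that also satisfies all remaining constraints:
  a = 0 and b = 0 → (0, 0)
  3a + 2b = 10 and b = 0 → (3.333, 0)
  3a + 2b = 10 and a = 0 → (0, 5)

Evaluating z = -a - b at each vertex:
  (0, 0): z = 0
  (3.333, 0): z = -3.333
  (0, 5): z = -5

The minimum is at (0, 5) with z = -5.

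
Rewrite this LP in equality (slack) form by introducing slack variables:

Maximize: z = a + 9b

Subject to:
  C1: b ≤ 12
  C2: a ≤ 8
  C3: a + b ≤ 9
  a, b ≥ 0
max z = a + 9b

s.t.
  b + s1 = 12
  a + s2 = 8
  a + b + s3 = 9
  a, b, s1, s2, s3 ≥ 0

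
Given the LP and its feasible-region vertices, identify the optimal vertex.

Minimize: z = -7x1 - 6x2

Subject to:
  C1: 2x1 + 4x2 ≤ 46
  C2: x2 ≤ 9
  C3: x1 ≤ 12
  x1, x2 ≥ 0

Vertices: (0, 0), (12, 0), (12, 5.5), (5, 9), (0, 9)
(12, 5.5) with z = -117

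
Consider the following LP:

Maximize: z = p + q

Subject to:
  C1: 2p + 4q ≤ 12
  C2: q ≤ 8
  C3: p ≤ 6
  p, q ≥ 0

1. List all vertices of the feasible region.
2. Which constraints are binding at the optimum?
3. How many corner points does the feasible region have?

1. (0, 0), (6, 0), (0, 3)
2. C1, C3, q ≥ 0
3. 3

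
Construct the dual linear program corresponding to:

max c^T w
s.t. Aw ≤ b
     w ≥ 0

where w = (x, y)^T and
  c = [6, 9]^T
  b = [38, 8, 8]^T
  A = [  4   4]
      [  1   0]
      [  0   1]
Minimize: z = 38y1 + 8y2 + 8y3

Subject to:
  C1: -4y1 - y2 ≤ -6
  C2: -4y1 - y3 ≤ -9
  y1, y2, y3 ≥ 0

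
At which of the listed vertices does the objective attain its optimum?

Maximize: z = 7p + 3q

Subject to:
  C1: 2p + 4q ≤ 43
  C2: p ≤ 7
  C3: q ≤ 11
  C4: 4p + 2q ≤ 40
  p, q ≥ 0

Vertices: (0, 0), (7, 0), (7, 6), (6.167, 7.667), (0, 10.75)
(7, 6) with z = 67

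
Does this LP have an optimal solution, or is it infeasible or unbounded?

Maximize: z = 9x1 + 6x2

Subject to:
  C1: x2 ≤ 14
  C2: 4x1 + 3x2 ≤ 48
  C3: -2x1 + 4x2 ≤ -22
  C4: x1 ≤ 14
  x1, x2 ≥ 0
The point (12, 0) satisfies every constraint, so the LP is feasible; the constraints give x1 ≤ 14 and x2 ≤ 14, which with x1, x2 ≥ 0 keep the feasible region inside a bounded box. A feasible, bounded LP attains a finite optimum at a vertex.

Evaluating z = 9x1 + 6x2 at each vertex:
  (11, 0): z = 99
  (12, 0): z = 108
  (11.73, 0.3636): z = 107.7

Feasible with finite optimum z* = 108 at (12, 0).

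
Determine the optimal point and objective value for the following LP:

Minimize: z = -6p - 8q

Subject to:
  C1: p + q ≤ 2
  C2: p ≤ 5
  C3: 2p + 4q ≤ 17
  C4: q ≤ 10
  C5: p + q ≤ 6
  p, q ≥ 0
Each vertex is the intersection of two constraint boundaries that also satisfies all remaining constraints:
  p = 0 and q = 0 → (0, 0)
  p + q = 2 and q = 0 → (2, 0)
  p + q = 2 and p = 0 → (0, 2)

Evaluating z = -6p - 8q at each vertex:
  (0, 0): z = 0
  (2, 0): z = -12
  (0, 2): z = -16

The minimum is at (0, 2) with z = -16.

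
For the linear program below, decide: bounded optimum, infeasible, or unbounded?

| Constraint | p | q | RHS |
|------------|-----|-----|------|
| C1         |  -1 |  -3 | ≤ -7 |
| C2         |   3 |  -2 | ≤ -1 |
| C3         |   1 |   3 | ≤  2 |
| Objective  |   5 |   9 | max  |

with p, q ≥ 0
C3 requires p + 3q ≤ 2, while C1 (-p - 3q ≤ -7) is equivalent to p + 3q ≥ 7. Together they would need 7 ≤ p + 3q ≤ 2, which is impossible since 7 > 2. No point satisfies all constraints.

The feasible region is empty; the LP is infeasible.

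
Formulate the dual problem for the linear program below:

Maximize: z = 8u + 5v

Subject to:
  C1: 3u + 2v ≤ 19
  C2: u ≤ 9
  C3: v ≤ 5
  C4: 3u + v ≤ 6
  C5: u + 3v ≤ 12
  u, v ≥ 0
Minimize: z = 19y1 + 9y2 + 5y3 + 6y4 + 12y5

Subject to:
  C1: -3y1 - y2 - 3y4 - y5 ≤ -8
  C2: -2y1 - y3 - y4 - 3y5 ≤ -5
  y1, y2, y3, y4, y5 ≥ 0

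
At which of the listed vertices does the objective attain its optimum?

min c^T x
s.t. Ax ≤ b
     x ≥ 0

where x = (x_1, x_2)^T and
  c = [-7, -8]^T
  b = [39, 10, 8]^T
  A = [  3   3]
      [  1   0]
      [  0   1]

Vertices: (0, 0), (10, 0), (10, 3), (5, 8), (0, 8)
(5, 8) with z = -99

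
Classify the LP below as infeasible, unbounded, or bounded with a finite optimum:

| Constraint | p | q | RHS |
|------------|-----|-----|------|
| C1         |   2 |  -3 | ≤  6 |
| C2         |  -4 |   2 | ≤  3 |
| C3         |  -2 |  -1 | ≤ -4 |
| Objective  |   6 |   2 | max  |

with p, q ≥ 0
Feasible point: (2, 0) satisfies every constraint, so the LP is feasible.
Direction d = (1, 1): for each constraint row a, a·d ≤ 0 —
  (2)(1) + (-3)(1) = -1 ≤ 0
  (-4)(1) + (2)(1) = -2 ≤ 0
  (-2)(1) + (-1)(1) = -3 ≤ 0
and d ≥ 0, so (2, 0) + t·d stays feasible for every t ≥ 0. Along this ray z = 6p + 2q changes by 8 per unit t, so z → +∞.

Unbounded: there is a feasible ray along which z → +∞.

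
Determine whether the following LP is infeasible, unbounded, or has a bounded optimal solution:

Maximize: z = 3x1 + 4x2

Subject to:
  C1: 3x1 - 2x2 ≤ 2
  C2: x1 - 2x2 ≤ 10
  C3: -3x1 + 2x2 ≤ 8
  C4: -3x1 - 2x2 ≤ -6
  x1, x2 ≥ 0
Feasible point: (0, 3) satisfies every constraint, so the LP is feasible.
Direction d = (2, 3): for each constraint row a, a·d ≤ 0 —
  (3)(2) + (-2)(3) = 0 ≤ 0
  (1)(2) + (-2)(3) = -4 ≤ 0
  (-3)(2) + (2)(3) = 0 ≤ 0
  (-3)(2) + (-2)(3) = -12 ≤ 0
and d ≥ 0, so (0, 3) + t·d stays feasible for every t ≥ 0. Along this ray z = 3x1 + 4x2 changes by 18 per unit t, so z → +∞.

Unbounded: there is a feasible ray along which z → +∞.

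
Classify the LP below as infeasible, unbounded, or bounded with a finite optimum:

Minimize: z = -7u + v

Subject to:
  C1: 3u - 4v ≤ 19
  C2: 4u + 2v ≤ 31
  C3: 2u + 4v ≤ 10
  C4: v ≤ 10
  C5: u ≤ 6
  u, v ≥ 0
The point (5, 0) satisfies every constraint, so the LP is feasible; the constraints give u ≤ 6 and v ≤ 10, which with u, v ≥ 0 keep the feasible region inside a bounded box. A feasible, bounded LP attains a finite optimum at a vertex.

The LP has an optimal solution: (5, 0) with z = -35.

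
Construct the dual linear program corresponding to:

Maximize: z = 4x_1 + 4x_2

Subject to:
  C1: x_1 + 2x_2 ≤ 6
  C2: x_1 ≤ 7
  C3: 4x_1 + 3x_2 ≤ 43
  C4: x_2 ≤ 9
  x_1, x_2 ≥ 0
Minimize: z = 6y1 + 7y2 + 43y3 + 9y4

Subject to:
  C1: -y1 - y2 - 4y3 ≤ -4
  C2: -2y1 - 3y3 - y4 ≤ -4
  y1, y2, y3, y4 ≥ 0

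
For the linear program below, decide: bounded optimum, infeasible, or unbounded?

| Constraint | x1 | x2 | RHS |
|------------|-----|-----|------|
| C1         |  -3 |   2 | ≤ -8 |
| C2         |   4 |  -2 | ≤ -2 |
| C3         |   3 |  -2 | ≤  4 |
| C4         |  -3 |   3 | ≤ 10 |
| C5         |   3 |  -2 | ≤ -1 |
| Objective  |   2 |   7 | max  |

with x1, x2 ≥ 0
C3 requires 3x1 - 2x2 ≤ 4, while C1 (-3x1 + 2x2 ≤ -8) is equivalent to 3x1 - 2x2 ≥ 8. Together they would need 8 ≤ 3x1 - 2x2 ≤ 4, which is impossible since 8 > 4. No point satisfies all constraints.

Infeasible — the constraint set is empty.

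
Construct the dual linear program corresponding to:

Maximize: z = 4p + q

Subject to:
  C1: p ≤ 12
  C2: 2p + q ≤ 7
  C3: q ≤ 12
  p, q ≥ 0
Minimize: z = 12y1 + 7y2 + 12y3

Subject to:
  C1: -y1 - 2y2 ≤ -4
  C2: -y2 - y3 ≤ -1
  y1, y2, y3 ≥ 0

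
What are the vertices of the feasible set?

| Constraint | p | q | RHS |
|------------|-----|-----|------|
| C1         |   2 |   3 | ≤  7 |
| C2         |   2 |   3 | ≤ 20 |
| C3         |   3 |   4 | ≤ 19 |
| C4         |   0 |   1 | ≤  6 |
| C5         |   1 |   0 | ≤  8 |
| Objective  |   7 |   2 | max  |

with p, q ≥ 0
Each vertex is the intersection of two constraint boundaries that also satisfies all remaining constraints:
  p = 0 and q = 0 → (0, 0)
  2p + 3q = 7 and q = 0 → (3.5, 0)
  2p + 3q = 7 and p = 0 → (0, 2.333)

Vertices: (0, 0), (3.5, 0), (0, 2.333)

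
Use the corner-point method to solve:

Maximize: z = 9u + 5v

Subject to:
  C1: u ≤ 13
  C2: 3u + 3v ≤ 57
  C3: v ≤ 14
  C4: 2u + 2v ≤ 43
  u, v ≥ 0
Each vertex is the intersection of two constraint boundaries that also satisfies all remaining constraints:
  u = 0 and v = 0 → (0, 0)
  u = 13 and v = 0 → (13, 0)
  u = 13 and 3u + 3v = 57 → (13, 6)
  3u + 3v = 57 and v = 14 → (5, 14)
  v = 14 and u = 0 → (0, 14)

Evaluating z = 9u + 5v at each vertex:
  (0, 0): z = 0
  (13, 0): z = 117
  (13, 6): z = 147
  (5, 14): z = 115
  (0, 14): z = 70

The maximum is at (13, 6) with z = 147.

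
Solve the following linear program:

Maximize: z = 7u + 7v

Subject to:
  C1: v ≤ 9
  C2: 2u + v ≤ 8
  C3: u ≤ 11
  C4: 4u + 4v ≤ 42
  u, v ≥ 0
Each vertex is the intersection of two constraint boundaries that also satisfies all remaining constraints:
  u = 0 and v = 0 → (0, 0)
  2u + v = 8 and v = 0 → (4, 0)
  2u + v = 8 and u = 0 → (0, 8)

Evaluating z = 7u + 7v at each vertex:
  (0, 0): z = 0
  (4, 0): z = 28
  (0, 8): z = 56

The maximum is at (0, 8) with z = 56.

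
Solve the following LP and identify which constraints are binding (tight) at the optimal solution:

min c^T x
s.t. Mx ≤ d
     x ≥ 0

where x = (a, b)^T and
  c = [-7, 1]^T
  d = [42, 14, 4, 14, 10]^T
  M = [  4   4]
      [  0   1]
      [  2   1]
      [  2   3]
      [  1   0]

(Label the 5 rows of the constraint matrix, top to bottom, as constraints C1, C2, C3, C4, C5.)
Optimal: a = 2, b = 0
Slack at optimum:
  C1: slack = 34
  C2: slack = 14
  C3: slack = 0 (binding)
  C4: slack = 10
  C5: slack = 8
  a ≥ 0: a = 2
  b ≥ 0: b = 0 (binding)
Binding constraints: C3, b ≥ 0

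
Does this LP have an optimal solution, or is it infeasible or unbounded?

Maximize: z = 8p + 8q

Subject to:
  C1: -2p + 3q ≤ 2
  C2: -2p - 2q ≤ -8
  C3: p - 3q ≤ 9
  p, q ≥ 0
Feasible point: (2, 2) satisfies every constraint, so the LP is feasible.
Direction d = (3, 2): for each constraint row a, a·d ≤ 0 —
  (-2)(3) + (3)(2) = 0 ≤ 0
  (-2)(3) + (-2)(2) = -10 ≤ 0
  (1)(3) + (-3)(2) = -3 ≤ 0
and d ≥ 0, so (2, 2) + t·d stays feasible for every t ≥ 0. Along this ray z = 8p + 8q changes by 40 per unit t, so z → +∞.

Unbounded: there is a feasible ray along which z → +∞.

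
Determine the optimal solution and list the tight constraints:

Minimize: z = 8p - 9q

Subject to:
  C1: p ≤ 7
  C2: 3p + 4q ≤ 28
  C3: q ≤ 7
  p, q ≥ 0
Optimal: p = 0, q = 7
Binding: C2, C3, p ≥ 0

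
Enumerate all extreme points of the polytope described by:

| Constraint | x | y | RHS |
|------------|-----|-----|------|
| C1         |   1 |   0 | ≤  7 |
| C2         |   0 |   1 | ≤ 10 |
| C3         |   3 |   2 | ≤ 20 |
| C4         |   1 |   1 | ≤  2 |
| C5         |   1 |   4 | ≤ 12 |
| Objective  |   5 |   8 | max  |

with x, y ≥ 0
Each vertex is the intersection of two constraint boundaries that also satisfies all remaining constraints:
  x = 0 and y = 0 → (0, 0)
  x + y = 2 and y = 0 → (2, 0)
  x + y = 2 and x = 0 → (0, 2)

Vertices: (0, 0), (2, 0), (0, 2)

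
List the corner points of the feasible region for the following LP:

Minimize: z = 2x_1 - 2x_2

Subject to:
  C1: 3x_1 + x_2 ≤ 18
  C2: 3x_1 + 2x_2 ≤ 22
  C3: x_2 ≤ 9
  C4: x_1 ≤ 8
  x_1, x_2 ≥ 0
Each vertex is the intersection of two constraint boundaries that also satisfies all remaining constraints:
  x_1 = 0 and x_2 = 0 → (0, 0)
  3x_1 + x_2 = 18 and x_2 = 0 → (6, 0)
  3x_1 + x_2 = 18 and 3x_1 + 2x_2 = 22 → (4.667, 4)
  3x_1 + 2x_2 = 22 and x_2 = 9 → (1.333, 9)
  x_2 = 9 and x_1 = 0 → (0, 9)

Vertices: (0, 0), (6, 0), (4.667, 4), (1.333, 9), (0, 9)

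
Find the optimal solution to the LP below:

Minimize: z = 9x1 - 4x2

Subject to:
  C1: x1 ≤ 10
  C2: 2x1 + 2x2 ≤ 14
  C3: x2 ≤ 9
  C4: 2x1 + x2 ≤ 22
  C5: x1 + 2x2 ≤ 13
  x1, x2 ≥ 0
Each vertex is the intersection of two constraint boundaries that also satisfies all remaining constraints:
  x1 = 0 and x2 = 0 → (0, 0)
  2x1 + 2x2 = 14 and x2 = 0 → (7, 0)
  2x1 + 2x2 = 14 and x1 + 2x2 = 13 → (1, 6)
  x1 + 2x2 = 13 and x1 = 0 → (0, 6.5)

Evaluating z = 9x1 - 4x2 at each vertex:
  (0, 0): z = 0
  (7, 0): z = 63
  (1, 6): z = -15
  (0, 6.5): z = -26

The minimum is at (0, 6.5) with z = -26.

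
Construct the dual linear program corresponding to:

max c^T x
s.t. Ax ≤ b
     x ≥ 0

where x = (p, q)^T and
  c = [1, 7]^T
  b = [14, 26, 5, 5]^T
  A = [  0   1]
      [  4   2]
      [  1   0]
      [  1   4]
Minimize: z = 14y1 + 26y2 + 5y3 + 5y4

Subject to:
  C1: -4y2 - y3 - y4 ≤ -1
  C2: -y1 - 2y2 - 4y4 ≤ -7
  y1, y2, y3, y4 ≥ 0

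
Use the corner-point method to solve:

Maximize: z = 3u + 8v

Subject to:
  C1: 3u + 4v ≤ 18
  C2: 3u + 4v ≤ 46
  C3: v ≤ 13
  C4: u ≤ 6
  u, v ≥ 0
Each vertex is the intersection of two constraint boundaries that also satisfies all remaining constraints:
  u = 0 and v = 0 → (0, 0)
  3u + 4v = 18 and u = 6 → (6, 0)
  3u + 4v = 18 and u = 0 → (0, 4.5)

Evaluating z = 3u + 8v at each vertex:
  (0, 0): z = 0
  (6, 0): z = 18
  (0, 4.5): z = 36

The maximum is at (0, 4.5) with z = 36.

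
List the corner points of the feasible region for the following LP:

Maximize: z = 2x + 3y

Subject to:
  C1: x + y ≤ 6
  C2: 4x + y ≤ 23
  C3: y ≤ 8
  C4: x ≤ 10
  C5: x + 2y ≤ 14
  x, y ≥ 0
Each vertex is the intersection of two constraint boundaries that also satisfies all remaining constraints:
  x = 0 and y = 0 → (0, 0)
  4x + y = 23 and y = 0 → (5.75, 0)
  x + y = 6 and 4x + y = 23 → (5.667, 0.3333)
  x + y = 6 and x = 0 → (0, 6)

Vertices: (0, 0), (5.75, 0), (5.667, 0.3333), (0, 6)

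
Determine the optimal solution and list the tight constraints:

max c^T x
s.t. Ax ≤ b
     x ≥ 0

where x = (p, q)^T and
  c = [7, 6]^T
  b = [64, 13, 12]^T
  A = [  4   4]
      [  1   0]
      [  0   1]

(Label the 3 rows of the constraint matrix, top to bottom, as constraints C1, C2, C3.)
Optimal: p = 13, q = 3
Binding: C1, C2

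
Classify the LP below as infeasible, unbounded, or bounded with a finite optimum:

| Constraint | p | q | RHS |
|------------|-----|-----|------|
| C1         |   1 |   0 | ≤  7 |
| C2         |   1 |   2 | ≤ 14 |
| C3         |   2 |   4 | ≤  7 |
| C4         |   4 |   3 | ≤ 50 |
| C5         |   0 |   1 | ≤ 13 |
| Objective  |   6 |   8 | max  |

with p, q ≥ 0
The point (3.5, 0) satisfies every constraint, so the LP is feasible; the constraints give p ≤ 7 and q ≤ 13, which with p, q ≥ 0 keep the feasible region inside a bounded box. A feasible, bounded LP attains a finite optimum at a vertex.

Feasible with finite optimum z* = 21 at (3.5, 0).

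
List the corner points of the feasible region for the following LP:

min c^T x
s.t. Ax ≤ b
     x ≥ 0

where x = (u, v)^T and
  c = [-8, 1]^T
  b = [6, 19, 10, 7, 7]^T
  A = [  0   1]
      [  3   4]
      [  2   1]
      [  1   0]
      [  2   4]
Each vertex is the intersection of two constraint boundaries that also satisfies all remaining constraints:
  u = 0 and v = 0 → (0, 0)
  2u + 4v = 7 and v = 0 → (3.5, 0)
  2u + 4v = 7 and u = 0 → (0, 1.75)

Vertices: (0, 0), (3.5, 0), (0, 1.75)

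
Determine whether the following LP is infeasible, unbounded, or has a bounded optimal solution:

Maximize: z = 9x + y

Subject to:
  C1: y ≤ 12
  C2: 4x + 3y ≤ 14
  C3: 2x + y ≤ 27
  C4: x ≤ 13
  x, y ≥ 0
The point (3.5, 0) satisfies every constraint, so the LP is feasible; the constraints give x ≤ 13 and y ≤ 12, which with x, y ≥ 0 keep the feasible region inside a bounded box. A feasible, bounded LP attains a finite optimum at a vertex.

Evaluating z = 9x + y at each vertex:
  (0, 0): z = 0
  (3.5, 0): z = 31.5
  (0, 4.667): z = 4.667

Feasible with finite optimum z* = 31.5 at (3.5, 0).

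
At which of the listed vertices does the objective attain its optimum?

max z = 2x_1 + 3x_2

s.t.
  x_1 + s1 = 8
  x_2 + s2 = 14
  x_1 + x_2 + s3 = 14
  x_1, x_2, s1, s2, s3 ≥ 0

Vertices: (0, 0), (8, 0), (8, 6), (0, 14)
Evaluating z = 2x_1 + 3x_2 at each vertex:
  (0, 0): z = 0
  (8, 0): z = 16
  (8, 6): z = 34
  (0, 14): z = 42

The largest value is z = 42, attained at (0, 14).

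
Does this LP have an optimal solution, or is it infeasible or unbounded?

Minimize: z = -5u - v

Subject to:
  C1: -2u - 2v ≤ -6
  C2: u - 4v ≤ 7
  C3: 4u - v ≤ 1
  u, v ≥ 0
Feasible point: (0, 3) satisfies every constraint, so the LP is feasible.
Direction d = (0, 1): for each constraint row a, a·d ≤ 0 —
  (-2)(0) + (-2)(1) = -2 ≤ 0
  (1)(0) + (-4)(1) = -4 ≤ 0
  (4)(0) + (-1)(1) = -1 ≤ 0
and d ≥ 0, so (0, 3) + t·d stays feasible for every t ≥ 0. Along this ray z = -5u - v changes by -1 per unit t, so z → −∞.

Unbounded — the objective can decrease without bound over the feasible region.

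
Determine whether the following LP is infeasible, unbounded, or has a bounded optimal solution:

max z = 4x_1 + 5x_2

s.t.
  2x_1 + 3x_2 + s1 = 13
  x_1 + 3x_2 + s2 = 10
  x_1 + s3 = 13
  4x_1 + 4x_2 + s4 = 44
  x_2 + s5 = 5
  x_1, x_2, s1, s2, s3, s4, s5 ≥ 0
The point (6.5, 0) satisfies every constraint, so the LP is feasible; the constraints give x_1 ≤ 13 and x_2 ≤ 5, which with x_1, x_2 ≥ 0 keep the feasible region inside a bounded box. A feasible, bounded LP attains a finite optimum at a vertex.

Feasible with finite optimum z* = 26 at (6.5, 0).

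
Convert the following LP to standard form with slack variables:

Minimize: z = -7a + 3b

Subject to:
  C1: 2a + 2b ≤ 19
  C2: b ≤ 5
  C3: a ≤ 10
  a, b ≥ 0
min z = -7a + 3b

s.t.
  2a + 2b + s1 = 19
  b + s2 = 5
  a + s3 = 10
  a, b, s1, s2, s3 ≥ 0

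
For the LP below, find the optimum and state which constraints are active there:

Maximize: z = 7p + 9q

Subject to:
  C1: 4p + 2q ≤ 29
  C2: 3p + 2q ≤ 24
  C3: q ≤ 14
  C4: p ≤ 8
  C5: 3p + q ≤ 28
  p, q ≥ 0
Optimal: p = 0, q = 12
Slack at optimum:
  C1: slack = 5
  C2: slack = 0 (binding)
  C3: slack = 2
  C4: slack = 8
  C5: slack = 16
  p ≥ 0: p = 0 (binding)
  q ≥ 0: q = 12
Binding constraints: C2, p ≥ 0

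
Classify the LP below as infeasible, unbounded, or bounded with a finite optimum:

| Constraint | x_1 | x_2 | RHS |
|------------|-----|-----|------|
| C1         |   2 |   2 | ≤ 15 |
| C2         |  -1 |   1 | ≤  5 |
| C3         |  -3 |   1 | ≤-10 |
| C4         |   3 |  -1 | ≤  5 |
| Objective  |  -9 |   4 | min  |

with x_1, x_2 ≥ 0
C4 requires 3x_1 - x_2 ≤ 5, while C3 (-3x_1 + x_2 ≤ -10) is equivalent to 3x_1 - x_2 ≥ 10. Together they would need 10 ≤ 3x_1 - x_2 ≤ 5, which is impossible since 10 > 5. No point satisfies all constraints.

Infeasible — the constraint set is empty.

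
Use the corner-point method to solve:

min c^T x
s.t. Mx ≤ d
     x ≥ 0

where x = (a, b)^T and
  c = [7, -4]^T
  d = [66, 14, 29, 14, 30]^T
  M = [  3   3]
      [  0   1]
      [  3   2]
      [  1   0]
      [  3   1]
a = 0, b = 14, z = -56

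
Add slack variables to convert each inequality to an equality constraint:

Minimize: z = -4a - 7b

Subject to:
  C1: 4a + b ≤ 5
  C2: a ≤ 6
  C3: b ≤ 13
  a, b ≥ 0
min z = -4a - 7b

s.t.
  4a + b + s1 = 5
  a + s2 = 6
  b + s3 = 13
  a, b, s1, s2, s3 ≥ 0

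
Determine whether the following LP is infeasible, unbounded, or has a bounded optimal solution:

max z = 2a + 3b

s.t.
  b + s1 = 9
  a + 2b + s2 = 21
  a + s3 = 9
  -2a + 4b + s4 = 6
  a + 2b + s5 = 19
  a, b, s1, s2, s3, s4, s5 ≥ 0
The point (9, 5) satisfies every constraint, so the LP is feasible; the constraints give a ≤ 9 and b ≤ 9, which with a, b ≥ 0 keep the feasible region inside a bounded box. A feasible, bounded LP attains a finite optimum at a vertex.

Feasible with finite optimum z* = 33 at (9, 5).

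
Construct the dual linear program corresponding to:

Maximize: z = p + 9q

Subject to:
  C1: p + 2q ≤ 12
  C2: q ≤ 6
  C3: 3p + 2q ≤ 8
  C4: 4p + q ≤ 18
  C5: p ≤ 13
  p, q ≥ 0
Minimize: z = 12y1 + 6y2 + 8y3 + 18y4 + 13y5

Subject to:
  C1: -y1 - 3y3 - 4y4 - y5 ≤ -1
  C2: -2y1 - y2 - 2y3 - y4 ≤ -9
  y1, y2, y3, y4, y5 ≥ 0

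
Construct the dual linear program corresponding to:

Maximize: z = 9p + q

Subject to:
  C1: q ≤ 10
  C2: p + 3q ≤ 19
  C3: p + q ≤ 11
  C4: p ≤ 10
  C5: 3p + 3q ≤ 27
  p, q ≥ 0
Minimize: z = 10y1 + 19y2 + 11y3 + 10y4 + 27y5

Subject to:
  C1: -y2 - y3 - y4 - 3y5 ≤ -9
  C2: -y1 - 3y2 - y3 - 3y5 ≤ -1
  y1, y2, y3, y4, y5 ≥ 0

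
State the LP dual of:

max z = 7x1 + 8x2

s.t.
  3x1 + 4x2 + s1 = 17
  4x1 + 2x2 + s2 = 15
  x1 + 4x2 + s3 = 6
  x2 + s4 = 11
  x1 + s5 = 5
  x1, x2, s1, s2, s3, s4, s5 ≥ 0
Minimize: z = 17y1 + 15y2 + 6y3 + 11y4 + 5y5

Subject to:
  C1: -3y1 - 4y2 - y3 - y5 ≤ -7
  C2: -4y1 - 2y2 - 4y3 - y4 ≤ -8
  y1, y2, y3, y4, y5 ≥ 0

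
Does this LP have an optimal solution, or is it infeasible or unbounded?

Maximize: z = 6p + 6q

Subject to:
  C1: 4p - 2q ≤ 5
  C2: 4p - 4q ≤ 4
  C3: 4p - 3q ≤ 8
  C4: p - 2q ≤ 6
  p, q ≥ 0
Feasible point: (0, 0) satisfies every constraint, so the LP is feasible.
Direction d = (0, 1): for each constraint row a, a·d ≤ 0 —
  (4)(0) + (-2)(1) = -2 ≤ 0
  (4)(0) + (-4)(1) = -4 ≤ 0
  (4)(0) + (-3)(1) = -3 ≤ 0
  (1)(0) + (-2)(1) = -2 ≤ 0
and d ≥ 0, so (0, 0) + t·d stays feasible for every t ≥ 0. Along this ray z = 6p + 6q changes by 6 per unit t, so z → +∞.

Unbounded: there is a feasible ray along which z → +∞.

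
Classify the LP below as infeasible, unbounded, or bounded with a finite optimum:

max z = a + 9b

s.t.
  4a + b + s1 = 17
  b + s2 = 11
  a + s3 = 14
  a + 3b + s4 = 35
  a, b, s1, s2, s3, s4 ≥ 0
The point (1.5, 11) satisfies every constraint, so the LP is feasible; the constraints give a ≤ 14 and b ≤ 11, which with a, b ≥ 0 keep the feasible region inside a bounded box. A feasible, bounded LP attains a finite optimum at a vertex.

Bounded optimum: z* = 100.5 at (1.5, 11).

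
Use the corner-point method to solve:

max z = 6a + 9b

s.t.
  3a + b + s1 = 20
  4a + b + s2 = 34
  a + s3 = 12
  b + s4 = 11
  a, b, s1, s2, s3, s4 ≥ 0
Each vertex is the intersection of two constraint boundaries that also satisfies all remaining constraints:
  a = 0 and b = 0 → (0, 0)
  3a + b = 20 and b = 0 → (6.667, 0)
  3a + b = 20 and b = 11 → (3, 11)
  b = 11 and a = 0 → (0, 11)

Evaluating z = 6a + 9b at each vertex:
  (0, 0): z = 0
  (6.667, 0): z = 40
  (3, 11): z = 117
  (0, 11): z = 99

The maximum is at (3, 11) with z = 117.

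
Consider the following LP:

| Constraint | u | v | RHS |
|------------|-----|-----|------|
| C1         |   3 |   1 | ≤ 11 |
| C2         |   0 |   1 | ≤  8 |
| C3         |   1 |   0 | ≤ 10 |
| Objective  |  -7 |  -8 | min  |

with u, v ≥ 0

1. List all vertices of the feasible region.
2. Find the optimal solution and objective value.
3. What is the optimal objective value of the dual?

1. (0, 0), (3.667, 0), (1, 8), (0, 8)
2. u = 1, v = 8, z = -71
3. -71 (by strong duality, equal to the primal optimum)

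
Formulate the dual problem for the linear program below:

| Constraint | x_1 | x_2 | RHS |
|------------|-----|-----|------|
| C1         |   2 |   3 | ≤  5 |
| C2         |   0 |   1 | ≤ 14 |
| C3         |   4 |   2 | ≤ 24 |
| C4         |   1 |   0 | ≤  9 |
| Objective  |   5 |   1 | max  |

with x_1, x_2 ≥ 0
Minimize: z = 5y1 + 14y2 + 24y3 + 9y4

Subject to:
  C1: -2y1 - 4y3 - y4 ≤ -5
  C2: -3y1 - y2 - 2y3 ≤ -1
  y1, y2, y3, y4 ≥ 0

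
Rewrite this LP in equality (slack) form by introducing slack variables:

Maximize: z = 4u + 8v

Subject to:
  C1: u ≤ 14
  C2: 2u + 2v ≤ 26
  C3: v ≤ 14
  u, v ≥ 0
max z = 4u + 8v

s.t.
  u + s1 = 14
  2u + 2v + s2 = 26
  v + s3 = 14
  u, v, s1, s2, s3 ≥ 0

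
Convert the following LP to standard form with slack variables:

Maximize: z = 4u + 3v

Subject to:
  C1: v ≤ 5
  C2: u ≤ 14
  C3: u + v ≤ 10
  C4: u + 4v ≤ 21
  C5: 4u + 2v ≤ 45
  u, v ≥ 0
max z = 4u + 3v

s.t.
  v + s1 = 5
  u + s2 = 14
  u + v + s3 = 10
  u + 4v + s4 = 21
  4u + 2v + s5 = 45
  u, v, s1, s2, s3, s4, s5 ≥ 0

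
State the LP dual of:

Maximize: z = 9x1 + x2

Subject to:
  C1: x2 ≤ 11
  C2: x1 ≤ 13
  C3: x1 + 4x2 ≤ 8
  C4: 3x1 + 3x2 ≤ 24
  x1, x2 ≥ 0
Minimize: z = 11y1 + 13y2 + 8y3 + 24y4

Subject to:
  C1: -y2 - y3 - 3y4 ≤ -9
  C2: -y1 - 4y3 - 3y4 ≤ -1
  y1, y2, y3, y4 ≥ 0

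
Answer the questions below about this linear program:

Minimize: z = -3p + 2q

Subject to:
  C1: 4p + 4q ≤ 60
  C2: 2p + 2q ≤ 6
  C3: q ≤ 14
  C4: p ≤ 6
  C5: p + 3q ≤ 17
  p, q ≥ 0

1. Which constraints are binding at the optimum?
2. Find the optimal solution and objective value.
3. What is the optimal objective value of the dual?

1. C2, q ≥ 0
2. p = 3, q = 0, z = -9
3. -9 (by strong duality, equal to the primal optimum)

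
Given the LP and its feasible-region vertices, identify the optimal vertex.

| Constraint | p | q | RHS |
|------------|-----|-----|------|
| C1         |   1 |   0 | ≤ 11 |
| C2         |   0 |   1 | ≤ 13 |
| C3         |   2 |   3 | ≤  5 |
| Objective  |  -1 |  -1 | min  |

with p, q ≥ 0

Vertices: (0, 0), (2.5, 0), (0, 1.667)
(2.5, 0) with z = -2.5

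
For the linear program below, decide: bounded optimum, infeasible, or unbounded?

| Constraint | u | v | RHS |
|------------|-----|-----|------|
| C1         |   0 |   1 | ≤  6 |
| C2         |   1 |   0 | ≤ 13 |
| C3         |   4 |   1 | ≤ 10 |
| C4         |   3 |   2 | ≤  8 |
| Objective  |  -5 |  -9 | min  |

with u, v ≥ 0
The point (0, 4) satisfies every constraint, so the LP is feasible; the constraints give u ≤ 13 and v ≤ 6, which with u, v ≥ 0 keep the feasible region inside a bounded box. A feasible, bounded LP attains a finite optimum at a vertex.

Feasible with finite optimum z* = -36 at (0, 4).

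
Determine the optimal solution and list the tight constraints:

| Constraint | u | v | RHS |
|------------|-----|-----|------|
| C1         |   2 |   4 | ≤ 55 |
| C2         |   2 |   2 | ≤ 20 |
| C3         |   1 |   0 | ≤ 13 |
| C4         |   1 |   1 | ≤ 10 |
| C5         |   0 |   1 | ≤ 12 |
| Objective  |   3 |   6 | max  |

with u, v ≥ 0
Optimal: u = 0, v = 10
Slack at optimum:
  C1: slack = 15
  C2: slack = 0 (binding)
  C3: slack = 13
  C4: slack = 0 (binding)
  C5: slack = 2
  u ≥ 0: u = 0 (binding)
  v ≥ 0: v = 10
Binding constraints: C2, C4, u ≥ 0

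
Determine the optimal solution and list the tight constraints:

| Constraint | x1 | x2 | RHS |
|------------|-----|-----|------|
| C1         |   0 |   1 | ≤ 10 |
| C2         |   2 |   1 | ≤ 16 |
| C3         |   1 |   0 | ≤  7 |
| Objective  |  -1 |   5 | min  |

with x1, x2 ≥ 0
Optimal: x1 = 7, x2 = 0
Slack at optimum:
  C1: slack = 10
  C2: slack = 2
  C3: slack = 0 (binding)
  x1 ≥ 0: x1 = 7
  x2 ≥ 0: x2 = 0 (binding)
Binding constraints: C3, x2 ≥ 0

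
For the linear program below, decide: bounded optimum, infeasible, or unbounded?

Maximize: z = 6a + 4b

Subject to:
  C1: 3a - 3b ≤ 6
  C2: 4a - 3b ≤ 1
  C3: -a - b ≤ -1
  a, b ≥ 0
Feasible point: (0, 1) satisfies every constraint, so the LP is feasible.
Direction d = (0, 1): for each constraint row a, a·d ≤ 0 —
  (3)(0) + (-3)(1) = -3 ≤ 0
  (4)(0) + (-3)(1) = -3 ≤ 0
  (-1)(0) + (-1)(1) = -1 ≤ 0
and d ≥ 0, so (0, 1) + t·d stays feasible for every t ≥ 0. Along this ray z = 6a + 4b changes by 4 per unit t, so z → +∞.

The LP is unbounded; z can be made arbitrarily large.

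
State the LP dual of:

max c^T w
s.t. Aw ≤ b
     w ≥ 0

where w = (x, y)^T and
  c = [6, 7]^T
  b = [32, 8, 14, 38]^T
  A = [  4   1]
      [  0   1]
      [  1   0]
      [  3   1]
Minimize: z = 32y1 + 8y2 + 14y3 + 38y4

Subject to:
  C1: -4y1 - y3 - 3y4 ≤ -6
  C2: -y1 - y2 - y4 ≤ -7
  y1, y2, y3, y4 ≥ 0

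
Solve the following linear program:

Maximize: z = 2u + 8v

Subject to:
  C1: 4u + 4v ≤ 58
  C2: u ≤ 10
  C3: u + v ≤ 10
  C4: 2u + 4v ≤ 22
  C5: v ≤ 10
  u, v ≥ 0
u = 0, v = 5.5, z = 44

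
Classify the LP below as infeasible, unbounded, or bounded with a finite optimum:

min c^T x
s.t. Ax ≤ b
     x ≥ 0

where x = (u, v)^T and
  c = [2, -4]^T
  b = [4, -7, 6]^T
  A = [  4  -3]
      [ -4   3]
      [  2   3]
One constraint requires 4u - 3v ≤ 4, while the constraint -4u + 3v ≤ -7 is equivalent to 4u - 3v ≥ 7. Together they would need 7 ≤ 4u - 3v ≤ 4, which is impossible since 7 > 4. No point satisfies all constraints.

Infeasible: no point satisfies all constraints simultaneously.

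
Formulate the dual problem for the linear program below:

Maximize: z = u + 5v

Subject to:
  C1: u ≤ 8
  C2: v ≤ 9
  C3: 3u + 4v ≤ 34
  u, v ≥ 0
Minimize: z = 8y1 + 9y2 + 34y3

Subject to:
  C1: -y1 - 3y3 ≤ -1
  C2: -y2 - 4y3 ≤ -5
  y1, y2, y3 ≥ 0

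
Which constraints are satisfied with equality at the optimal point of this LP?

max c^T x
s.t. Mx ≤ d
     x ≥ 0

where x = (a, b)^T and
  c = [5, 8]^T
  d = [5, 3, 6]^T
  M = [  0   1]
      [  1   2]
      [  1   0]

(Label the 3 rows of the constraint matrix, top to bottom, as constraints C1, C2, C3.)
Optimal: a = 3, b = 0
Slack at optimum:
  C1: slack = 5
  C2: slack = 0 (binding)
  C3: slack = 3
  a ≥ 0: a = 3
  b ≥ 0: b = 0 (binding)
Binding constraints: C2, b ≥ 0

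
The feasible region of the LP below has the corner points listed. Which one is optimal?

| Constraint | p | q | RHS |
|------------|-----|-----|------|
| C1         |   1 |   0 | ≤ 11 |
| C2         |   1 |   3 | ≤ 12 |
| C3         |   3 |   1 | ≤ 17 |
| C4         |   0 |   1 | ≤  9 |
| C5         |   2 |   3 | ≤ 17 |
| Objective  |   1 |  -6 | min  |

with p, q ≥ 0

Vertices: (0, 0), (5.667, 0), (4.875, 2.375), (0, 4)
Evaluating z = p - 6q at each vertex:
  (0, 0): z = 0
  (5.667, 0): z = 5.667
  (4.875, 2.375): z = -9.375
  (0, 4): z = -24

The smallest value is z = -24, attained at (0, 4).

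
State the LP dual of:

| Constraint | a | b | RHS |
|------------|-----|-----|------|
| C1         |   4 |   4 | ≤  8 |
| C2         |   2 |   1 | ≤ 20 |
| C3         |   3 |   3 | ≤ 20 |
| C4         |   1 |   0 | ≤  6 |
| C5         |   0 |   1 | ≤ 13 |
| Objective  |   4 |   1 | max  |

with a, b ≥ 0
Minimize: z = 8y1 + 20y2 + 20y3 + 6y4 + 13y5

Subject to:
  C1: -4y1 - 2y2 - 3y3 - y4 ≤ -4
  C2: -4y1 - y2 - 3y3 - y5 ≤ -1
  y1, y2, y3, y4, y5 ≥ 0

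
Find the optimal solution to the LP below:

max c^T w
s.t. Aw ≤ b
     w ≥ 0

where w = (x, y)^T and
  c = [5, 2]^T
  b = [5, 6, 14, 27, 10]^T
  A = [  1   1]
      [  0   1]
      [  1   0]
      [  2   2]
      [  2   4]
Each vertex is the intersection of two constraint boundaries that also satisfies all remaining constraints:
  x = 0 and y = 0 → (0, 0)
  x + y = 5 and 2x + 4y = 10 → (5, 0)
  2x + 4y = 10 and x = 0 → (0, 2.5)

Evaluating z = 5x + 2y at each vertex:
  (0, 0): z = 0
  (5, 0): z = 25
  (0, 2.5): z = 5

The maximum is at (5, 0) with z = 25.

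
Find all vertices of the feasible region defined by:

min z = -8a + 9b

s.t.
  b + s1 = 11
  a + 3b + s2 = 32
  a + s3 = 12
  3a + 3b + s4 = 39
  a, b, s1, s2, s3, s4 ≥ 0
Each vertex is the intersection of two constraint boundaries that also satisfies all remaining constraints:
  a = 0 and b = 0 → (0, 0)
  a = 12 and b = 0 → (12, 0)
  a = 12 and 3a + 3b = 39 → (12, 1)
  a + 3b = 32 and 3a + 3b = 39 → (3.5, 9.5)
  a + 3b = 32 and a = 0 → (0, 10.67)

Vertices: (0, 0), (12, 0), (12, 1), (3.5, 9.5), (0, 10.67)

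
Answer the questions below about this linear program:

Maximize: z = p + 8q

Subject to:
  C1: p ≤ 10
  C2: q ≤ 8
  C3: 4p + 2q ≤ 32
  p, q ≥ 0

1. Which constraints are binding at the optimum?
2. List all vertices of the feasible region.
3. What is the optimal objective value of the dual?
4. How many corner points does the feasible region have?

1. C2, C3
2. (0, 0), (8, 0), (4, 8), (0, 8)
3. 68 (by strong duality, equal to the primal optimum)
4. 4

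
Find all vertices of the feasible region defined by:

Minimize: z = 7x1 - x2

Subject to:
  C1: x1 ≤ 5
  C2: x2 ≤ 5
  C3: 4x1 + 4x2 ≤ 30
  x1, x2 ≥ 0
Each vertex is the intersection of two constraint boundaries that also satisfies all remaining constraints:
  x1 = 0 and x2 = 0 → (0, 0)
  x1 = 5 and x2 = 0 → (5, 0)
  x1 = 5 and 4x1 + 4x2 = 30 → (5, 2.5)
  x2 = 5 and 4x1 + 4x2 = 30 → (2.5, 5)
  x2 = 5 and x1 = 0 → (0, 5)

Vertices: (0, 0), (5, 0), (5, 2.5), (2.5, 5), (0, 5)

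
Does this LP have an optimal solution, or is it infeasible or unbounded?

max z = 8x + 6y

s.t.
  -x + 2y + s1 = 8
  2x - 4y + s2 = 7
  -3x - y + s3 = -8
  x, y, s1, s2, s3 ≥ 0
Feasible point: (3, 0) satisfies every constraint, so the LP is feasible.
Direction d = (2, 1): for each constraint row a, a·d ≤ 0 —
  (-1)(2) + (2)(1) = 0 ≤ 0
  (2)(2) + (-4)(1) = 0 ≤ 0
  (-3)(2) + (-1)(1) = -7 ≤ 0
and d ≥ 0, so (3, 0) + t·d stays feasible for every t ≥ 0. Along this ray z = 8x + 6y changes by 22 per unit t, so z → +∞.

The LP is unbounded; z can be made arbitrarily large.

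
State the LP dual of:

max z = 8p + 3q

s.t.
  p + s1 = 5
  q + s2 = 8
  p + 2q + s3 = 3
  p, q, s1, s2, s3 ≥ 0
Minimize: z = 5y1 + 8y2 + 3y3

Subject to:
  C1: -y1 - y3 ≤ -8
  C2: -y2 - 2y3 ≤ -3
  y1, y2, y3 ≥ 0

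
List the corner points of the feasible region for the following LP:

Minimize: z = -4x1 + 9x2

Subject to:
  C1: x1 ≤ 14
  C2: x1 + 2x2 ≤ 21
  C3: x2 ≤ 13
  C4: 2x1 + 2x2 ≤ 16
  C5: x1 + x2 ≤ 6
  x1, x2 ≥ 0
Each vertex is the intersection of two constraint boundaries that also satisfies all remaining constraints:
  x1 = 0 and x2 = 0 → (0, 0)
  x1 + x2 = 6 and x2 = 0 → (6, 0)
  x1 + x2 = 6 and x1 = 0 → (0, 6)

Vertices: (0, 0), (6, 0), (0, 6)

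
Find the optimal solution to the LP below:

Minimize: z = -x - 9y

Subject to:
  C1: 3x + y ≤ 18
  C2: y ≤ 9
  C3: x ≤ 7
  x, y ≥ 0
Each vertex is the intersection of two constraint boundaries that also satisfies all remaining constraints:
  x = 0 and y = 0 → (0, 0)
  3x + y = 18 and y = 0 → (6, 0)
  3x + y = 18 and y = 9 → (3, 9)
  y = 9 and x = 0 → (0, 9)

Evaluating z = -x - 9y at each vertex:
  (0, 0): z = 0
  (6, 0): z = -6
  (3, 9): z = -84
  (0, 9): z = -81

The minimum is at (3, 9) with z = -84.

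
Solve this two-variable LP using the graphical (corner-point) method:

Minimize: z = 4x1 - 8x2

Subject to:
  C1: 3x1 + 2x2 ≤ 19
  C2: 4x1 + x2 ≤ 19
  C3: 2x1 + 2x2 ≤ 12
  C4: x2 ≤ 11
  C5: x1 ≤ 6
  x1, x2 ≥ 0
Each vertex is the intersection of two constraint boundaries that also satisfies all remaining constraints:
  x1 = 0 and x2 = 0 → (0, 0)
  4x1 + x2 = 19 and x2 = 0 → (4.75, 0)
  4x1 + x2 = 19 and 2x1 + 2x2 = 12 → (4.333, 1.667)
  2x1 + 2x2 = 12 and x1 = 0 → (0, 6)

Evaluating z = 4x1 - 8x2 at each vertex:
  (0, 0): z = 0
  (4.75, 0): z = 19
  (4.333, 1.667): z = 4
  (0, 6): z = -48

The minimum is at (0, 6) with z = -48.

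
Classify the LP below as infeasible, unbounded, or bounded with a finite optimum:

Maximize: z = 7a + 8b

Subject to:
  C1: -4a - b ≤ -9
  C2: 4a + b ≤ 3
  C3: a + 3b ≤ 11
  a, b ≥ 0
C2 requires 4a + b ≤ 3, while C1 (-4a - b ≤ -9) is equivalent to 4a + b ≥ 9. Together they would need 9 ≤ 4a + b ≤ 3, which is impossible since 9 > 3. No point satisfies all constraints.

Infeasible: no point satisfies all constraints simultaneously.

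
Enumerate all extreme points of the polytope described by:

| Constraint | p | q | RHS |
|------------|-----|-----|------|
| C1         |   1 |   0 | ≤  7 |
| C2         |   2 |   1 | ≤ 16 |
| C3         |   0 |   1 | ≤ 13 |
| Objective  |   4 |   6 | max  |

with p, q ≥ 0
Each vertex is the intersection of two constraint boundaries that also satisfies all remaining constraints:
  p = 0 and q = 0 → (0, 0)
  p = 7 and q = 0 → (7, 0)
  p = 7 and 2p + q = 16 → (7, 2)
  2p + q = 16 and q = 13 → (1.5, 13)
  q = 13 and p = 0 → (0, 13)

Vertices: (0, 0), (7, 0), (7, 2), (1.5, 13), (0, 13)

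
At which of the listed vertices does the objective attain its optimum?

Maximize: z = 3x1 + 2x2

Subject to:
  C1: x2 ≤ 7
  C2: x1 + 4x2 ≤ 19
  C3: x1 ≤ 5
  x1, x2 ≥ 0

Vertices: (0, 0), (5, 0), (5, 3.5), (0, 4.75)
Evaluating z = 3x1 + 2x2 at each vertex:
  (0, 0): z = 0
  (5, 0): z = 15
  (5, 3.5): z = 22
  (0, 4.75): z = 9.5

The largest value is z = 22, attained at (5, 3.5).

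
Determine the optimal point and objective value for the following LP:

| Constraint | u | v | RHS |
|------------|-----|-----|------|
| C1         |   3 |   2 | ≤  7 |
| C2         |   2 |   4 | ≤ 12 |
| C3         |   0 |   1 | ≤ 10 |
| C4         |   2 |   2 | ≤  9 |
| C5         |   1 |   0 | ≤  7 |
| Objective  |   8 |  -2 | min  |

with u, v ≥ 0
Each vertex is the intersection of two constraint boundaries that also satisfies all remaining constraints:
  u = 0 and v = 0 → (0, 0)
  3u + 2v = 7 and v = 0 → (2.333, 0)
  3u + 2v = 7 and 2u + 4v = 12 → (0.5, 2.75)
  2u + 4v = 12 and u = 0 → (0, 3)

Evaluating z = 8u - 2v at each vertex:
  (0, 0): z = 0
  (2.333, 0): z = 18.67
  (0.5, 2.75): z = -1.5
  (0, 3): z = -6

The minimum is at (0, 3) with z = -6.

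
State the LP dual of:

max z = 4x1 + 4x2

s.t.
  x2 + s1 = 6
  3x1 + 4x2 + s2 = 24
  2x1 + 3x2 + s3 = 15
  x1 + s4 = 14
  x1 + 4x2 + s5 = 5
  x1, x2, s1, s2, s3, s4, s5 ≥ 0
Minimize: z = 6y1 + 24y2 + 15y3 + 14y4 + 5y5

Subject to:
  C1: -3y2 - 2y3 - y4 - y5 ≤ -4
  C2: -y1 - 4y2 - 3y3 - 4y5 ≤ -4
  y1, y2, y3, y4, y5 ≥ 0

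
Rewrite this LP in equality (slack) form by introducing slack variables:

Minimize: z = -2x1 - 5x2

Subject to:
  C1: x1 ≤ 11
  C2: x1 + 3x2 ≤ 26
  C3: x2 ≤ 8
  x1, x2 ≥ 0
min z = -2x1 - 5x2

s.t.
  x1 + s1 = 11
  x1 + 3x2 + s2 = 26
  x2 + s3 = 8
  x1, x2, s1, s2, s3 ≥ 0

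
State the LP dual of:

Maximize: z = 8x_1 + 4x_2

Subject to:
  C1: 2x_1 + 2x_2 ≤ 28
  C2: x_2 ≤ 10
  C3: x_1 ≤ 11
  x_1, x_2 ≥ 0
Minimize: z = 28y1 + 10y2 + 11y3

Subject to:
  C1: -2y1 - y3 ≤ -8
  C2: -2y1 - y2 ≤ -4
  y1, y2, y3 ≥ 0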